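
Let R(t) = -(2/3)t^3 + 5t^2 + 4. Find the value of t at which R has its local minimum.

Critical points: R'(t) = -2t^2 + 10t vanishes at t = 0, 5.
Since R''(t) = -4t + 10, we get R''(0) = 10 > 0 ⇒ local minimum; R''(5) = -10 < 0 ⇒ local maximum.
The local minimum is R(0) = 4.

0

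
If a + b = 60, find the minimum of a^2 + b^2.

1800

With a + b = 60, a^2 + b^2 = a^2 + (60 − a)^2.
The derivative 2a − 2(60 − a) = 4a − 120 vanishes at a = 30; second derivative 4 > 0, a minimum.
The minimum is 2·(30)^2 = 1800.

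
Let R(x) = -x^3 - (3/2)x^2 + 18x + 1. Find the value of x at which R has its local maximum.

2

Critical points: R'(x) = -3x^2 - 3x + 18 vanishes at x = -3, 2.
Since R''(x) = -6x - 3, we get R''(-3) = 15 > 0 ⇒ local minimum; R''(2) = -15 < 0 ⇒ local maximum.
The local maximum is R(2) = 23.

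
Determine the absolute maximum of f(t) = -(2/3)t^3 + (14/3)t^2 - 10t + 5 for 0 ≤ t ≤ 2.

f'(t) = -2t^2 + (28/3)t - 10, whose only zero in [0, 2] is t = 5/3.
Compare values at every candidate in [0, 2]: f(0) = 5,  f(5/3) = -145/81,  f(2) = -5/3.
So the maximum is f(0) = 5.

5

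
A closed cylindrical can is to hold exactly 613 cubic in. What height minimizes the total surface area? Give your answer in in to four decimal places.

With radius r and height h, πr²h = 613 so h = 613/(πr²), and S(r) = 2πr² + 2πrh = 2πr² + 2·613/r.
S'(r) = 4πr − 2·613/r² = 0 ⇒ r³ = 613/(2π), so r ≈ 4.6036 and h = 2r ≈ 9.2071.
S''(r) = 4π + 4·613/r³ > 0, so this is the minimum; S ≈ 399.4737.

9.2071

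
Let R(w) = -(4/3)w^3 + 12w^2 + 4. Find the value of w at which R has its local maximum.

Critical points: R'(w) = -4w^2 + 24w vanishes at w = 0, 6.
R''(w) = -8w + 24. R''(0) = 24 > 0 ⇒ local minimum; R''(6) = -24 < 0 ⇒ local maximum.
Thus R has its local maximum at w = 6, with value 148.

6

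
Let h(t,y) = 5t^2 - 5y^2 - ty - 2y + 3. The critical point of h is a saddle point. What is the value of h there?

∂h/∂t = 10t - y = 0 and ∂h/∂y = -t - 10y - 2 = 0, so (t, y) = (-2/101, -20/101).
The Hessian has h_{tt} = 10, h_{yy} = -10, h_{ty} = -1, giving D = -101 < 0, so the point is a saddle point.
h(-2/101, -20/101) = 323/101.

323/101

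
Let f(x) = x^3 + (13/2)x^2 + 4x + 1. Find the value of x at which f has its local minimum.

f'(x) = 3x^2 + 13x + 4 = 0 at x = -4, -1/3.
Second-derivative test with f''(x) = 6x + 13: f''(-4) = -11 < 0 ⇒ local maximum; f''(-1/3) = 11 > 0 ⇒ local minimum.
The local minimum is f(-1/3) = 19/54.

-1/3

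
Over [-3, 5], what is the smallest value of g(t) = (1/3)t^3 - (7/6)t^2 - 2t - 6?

g'(t) = t^2 - (7/3)t - 2, which vanishes at t = -2/3 and t = 3.
Evaluating at the critical points and endpoints: g(-3) = -39/2,  g(-2/3) = -428/81,  g(3) = -27/2,  g(5) = -7/2.
Hence the absolute minimum is -39/2 at t = -3.

-39/2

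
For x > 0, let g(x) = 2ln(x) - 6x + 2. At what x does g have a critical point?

g'(x) = 2/x − 6 = 0 gives x = 1/3.
g''(x) = -2/x², which is negative for x > 0, so this is a local maximum.
g(1/3) = 2·ln(1/3) - 2 + 2 ≈ -2.1972.

1/3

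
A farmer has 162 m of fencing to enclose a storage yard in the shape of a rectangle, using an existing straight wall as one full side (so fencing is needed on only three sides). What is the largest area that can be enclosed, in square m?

Let the sides perpendicular to the wall have length x and the parallel side y, so 2x + y = 162 and the area is A = xy = x(162 − 2x).
A'(x) = 162 − 4x = 0 gives x = 81/2, and A''(x) = −4 < 0 confirms a maximum.
Then y = 162 − 2·81/2 = 81 and A = 6561/2.

6561/2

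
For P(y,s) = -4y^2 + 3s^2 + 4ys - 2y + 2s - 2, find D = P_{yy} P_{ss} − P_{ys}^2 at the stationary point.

∂P/∂y = -8y + 4s - 2 = 0 and ∂P/∂s = 4y + 6s + 2 = 0, so (y, s) = (-5/16, -1/8).
The Hessian has P_{yy} = -8, P_{ss} = 6, P_{ys} = 4, giving D = -64 < 0, so the point is a saddle point.
D = (-8)·(6) − (4)^2 = -64.

-64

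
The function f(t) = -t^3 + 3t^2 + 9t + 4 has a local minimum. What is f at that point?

f'(t) = -3t^2 + 6t + 9 = 0 at t = -1, 3.
Since f''(t) = -6t + 6, we get f''(-1) = 12 > 0 ⇒ local minimum; f''(3) = -12 < 0 ⇒ local maximum.
The local minimum is f(-1) = -1.

-1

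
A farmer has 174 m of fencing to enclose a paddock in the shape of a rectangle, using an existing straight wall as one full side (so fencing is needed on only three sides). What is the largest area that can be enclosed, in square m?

7569/2

Let the sides perpendicular to the wall have length x and the parallel side y, so 2x + y = 174 and the area is A = xy = x(174 − 2x).
A'(x) = 174 − 4x = 0 gives x = 87/2, and A''(x) = −4 < 0 confirms a maximum.
Then y = 174 − 2·87/2 = 87 and A = 7569/2.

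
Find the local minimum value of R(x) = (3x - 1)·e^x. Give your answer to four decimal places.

Differentiating with the product rule gives R'(x) = (3x + 2)·e^x. Since e^x > 0, the only critical point is x = -2/3.
R''(-2/3) has the same sign as 3 > 0, so this is a local minimum.
R(-2/3) = (-3)·e^(-2/3) ≈ -1.5403.

-1.5403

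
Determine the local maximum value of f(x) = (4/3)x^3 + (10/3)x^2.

Critical points: f'(x) = 4x^2 + (20/3)x vanishes at x = -5/3, 0.
Second-derivative test with f''(x) = 8x + 20/3: f''(-5/3) = -20/3 < 0 ⇒ local maximum; f''(0) = 20/3 > 0 ⇒ local minimum.
The local maximum is f(-5/3) = 250/81.

250/81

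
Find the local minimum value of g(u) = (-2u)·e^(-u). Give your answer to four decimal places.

-0.7358

g'(u) = (-2)·e^(-u) + (-2u)·(-1)·e^(-u) = (2u - 2)·e^(-u). Since e^(-u) > 0, the only critical point is u = 1.
g''(1) has the same sign as 2 > 0, so this is a local minimum.
g(1) = (-2)·e^(-1) ≈ -0.7358.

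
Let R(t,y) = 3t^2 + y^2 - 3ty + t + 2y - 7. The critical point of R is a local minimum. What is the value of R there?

∂R/∂t = 6t - 3y + 1 = 0 and ∂R/∂y = -3t + 2y + 2 = 0, so (t, y) = (-8/3, -5).
The Hessian has R_{tt} = 6, R_{yy} = 2, R_{ty} = -3, giving D = 3 > 0 with R_{tt} > 0, so the point is a local minimum.
R(-8/3, -5) = -40/3.

-40/3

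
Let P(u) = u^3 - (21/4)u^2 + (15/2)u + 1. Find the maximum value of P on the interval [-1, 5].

The derivative is 3u^2 - (21/2)u + 15/2, which vanishes at u = 1 and u = 5/2.
Compare values at every candidate in [-1, 5]: P(-1) = -51/4,  P(1) = 17/4,  P(5/2) = 41/16,  P(5) = 129/4.
Hence the absolute maximum is 129/4 at u = 5.

129/4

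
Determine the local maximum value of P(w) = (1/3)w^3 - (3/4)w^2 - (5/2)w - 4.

Critical points: P'(w) = w^2 - (3/2)w - 5/2 vanishes at w = -1, 5/2.
P''(w) = 2w - 3/2. P''(-1) = -7/2 < 0 ⇒ local maximum; P''(5/2) = 7/2 > 0 ⇒ local minimum.
Thus P has its local maximum at w = -1, with value -31/12.

-31/12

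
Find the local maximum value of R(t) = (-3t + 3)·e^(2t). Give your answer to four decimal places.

4.0774

Differentiating with the product rule gives R'(t) = (-6t + 3)·e^(2t). Since e^(2t) > 0, the only critical point is t = 1/2.
R''(1/2) has the same sign as -6 < 0, so this is a local maximum.
R(1/2) = (3/2)·e^(1) ≈ 4.0774.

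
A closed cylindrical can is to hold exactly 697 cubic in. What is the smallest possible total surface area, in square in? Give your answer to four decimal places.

With radius r and height h, πr²h = 697 so h = 697/(πr²), and S(r) = 2πr² + 2πrh = 2πr² + 2·697/r.
S'(r) = 4πr − 2·697/r² = 0 ⇒ r³ = 697/(2π), so r ≈ 4.8049 and h = 2r ≈ 9.6098.
S''(r) = 4π + 4·697/r³ > 0, so this is the minimum; S ≈ 435.1808.

435.1808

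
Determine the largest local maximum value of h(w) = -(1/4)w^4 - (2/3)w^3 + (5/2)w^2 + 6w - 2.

h'(w) = -w^3 - 2w^2 + 5w + 6 = 0 at w = -3, -1, 2.
h''(w) = -3w^2 - 4w + 5. h''(-3) = -10 < 0 ⇒ local maximum; h''(-1) = 6 > 0 ⇒ local minimum; h''(2) = -15 < 0 ⇒ local maximum.
So the largest local maximum value is h(2) = 32/3.

32/3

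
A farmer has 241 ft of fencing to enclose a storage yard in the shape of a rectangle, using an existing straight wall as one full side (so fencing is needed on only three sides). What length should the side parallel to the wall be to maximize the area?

Let the sides perpendicular to the wall have length x and the parallel side y, so 2x + y = 241 and the area is A = xy = x(241 − 2x).
A'(x) = 241 − 4x = 0 gives x = 241/4, and A''(x) = −4 < 0 confirms a maximum.
Then y = 241 − 2·241/4 = 241/2 and A = 58081/8.

241/2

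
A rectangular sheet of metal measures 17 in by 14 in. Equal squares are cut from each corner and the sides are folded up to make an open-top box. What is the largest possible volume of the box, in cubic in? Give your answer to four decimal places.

270.0707

With cut size x, the volume is V(x) = x(17 − 2x)(14 − 2x) for 0 < x < 7.
V'(x) = 12x^2 − 124x + 238. Setting V'(x) = 0 gives x ≈ 2.5473 (the root in (0, 7)).
V''(x) = 24x − 124 is negative there, so this is the maximum; V ≈ 270.0707.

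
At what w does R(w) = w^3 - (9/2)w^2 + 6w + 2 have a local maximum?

R'(w) = 3w^2 - 9w + 6. Setting R'(w) = 0 gives w ∈ {1, 2}.
Second-derivative test with R''(w) = 6w - 9: R''(1) = -3 < 0 ⇒ local maximum; R''(2) = 3 > 0 ⇒ local minimum.
The local maximum is R(1) = 9/2.

1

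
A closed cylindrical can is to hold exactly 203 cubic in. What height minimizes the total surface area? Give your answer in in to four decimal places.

With radius r and height h, πr²h = 203 so h = 203/(πr²), and S(r) = 2πr² + 2πrh = 2πr² + 2·203/r.
S'(r) = 4πr − 2·203/r² = 0 ⇒ r³ = 203/(2π), so r ≈ 3.1850 and h = 2r ≈ 6.3699.
S''(r) = 4π + 4·203/r³ > 0, so this is the minimum; S ≈ 191.2106.

6.3699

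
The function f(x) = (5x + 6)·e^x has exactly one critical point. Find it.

Differentiating with the product rule gives f'(x) = (5x + 11)·e^x. Since e^x > 0, the only critical point is x = -11/5.
f''(-11/5) has the same sign as 5 > 0, so this is a local minimum.
f(-11/5) = (-5)·e^(-11/5) ≈ -0.5540.

-11/5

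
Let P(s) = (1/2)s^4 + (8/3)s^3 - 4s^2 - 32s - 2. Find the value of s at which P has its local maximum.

-2

P'(s) = 2s^3 + 8s^2 - 8s - 32 = 0 at s = -4, -2, 2.
Second-derivative test with P''(s) = 6s^2 + 16s - 8: P''(-4) = 24 > 0 ⇒ local minimum; P''(-2) = -16 < 0 ⇒ local maximum; P''(2) = 48 > 0 ⇒ local minimum.
Thus P has its local maximum at s = -2, with value 98/3.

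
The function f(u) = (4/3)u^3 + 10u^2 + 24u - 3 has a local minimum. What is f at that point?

Critical points: f'(u) = 4u^2 + 20u + 24 vanishes at u = -3, -2.
Since f''(u) = 8u + 20, we get f''(-3) = -4 < 0 ⇒ local maximum; f''(-2) = 4 > 0 ⇒ local minimum.
The local minimum is f(-2) = -65/3.

-65/3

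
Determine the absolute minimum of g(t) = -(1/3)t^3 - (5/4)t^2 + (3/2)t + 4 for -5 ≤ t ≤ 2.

The derivative is -t^2 - (5/2)t + 3/2, which vanishes at t = -3 and t = 1/2.
Evaluating at the critical points and endpoints: g(-5) = 83/12; g(-3) = -11/4; g(1/2) = 211/48; g(2) = -2/3.
So the minimum is g(-3) = -11/4.

-11/4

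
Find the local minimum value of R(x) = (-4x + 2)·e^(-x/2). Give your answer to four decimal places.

-2.2920

Differentiating with the product rule gives R'(x) = (2x - 5)·e^(-x/2). Since e^(-x/2) > 0, the only critical point is x = 5/2.
R''(5/2) has the same sign as 2 > 0, so this is a local minimum.
R(5/2) = (-8)·e^(-5/4) ≈ -2.2920.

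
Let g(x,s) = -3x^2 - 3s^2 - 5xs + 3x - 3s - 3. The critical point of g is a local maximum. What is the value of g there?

6

∂g/∂x = -6x - 5s + 3 = 0 and ∂g/∂s = -5x - 6s - 3 = 0, so (x, s) = (3, -3).
The Hessian has g_{xx} = -6, g_{ss} = -6, g_{xs} = -5, giving D = 11 > 0 with g_{xx} < 0, so the point is a local maximum.
g(3, -3) = 6.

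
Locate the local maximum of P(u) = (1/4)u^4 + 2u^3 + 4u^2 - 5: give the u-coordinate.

P'(u) = u^3 + 6u^2 + 8u = 0 at u = -4, -2, 0.
Since P''(u) = 3u^2 + 12u + 8, we get P''(-4) = 8 > 0 ⇒ local minimum; P''(-2) = -4 < 0 ⇒ local maximum; P''(0) = 8 > 0 ⇒ local minimum.
The local maximum is P(-2) = -1.

-2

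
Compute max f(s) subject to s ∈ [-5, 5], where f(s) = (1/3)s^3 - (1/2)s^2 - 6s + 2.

28/3

f'(s) = s^2 - s - 6, which vanishes at s = -2 and s = 3.
Evaluating at the critical points and endpoints: f(-5) = -133/6, f(-2) = 28/3, f(3) = -23/2, f(5) = 7/6.
The maximum over the interval is 28/3, attained at s = -2.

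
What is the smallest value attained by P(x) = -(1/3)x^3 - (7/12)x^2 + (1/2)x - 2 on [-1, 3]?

The derivative is -x^2 - (7/6)x + 1/2, whose only zero in [-1, 3] is x = 1/3.
Evaluating at the critical points and endpoints: P(-1) = -11/4; P(1/3) = -619/324; P(3) = -59/4.
The minimum over the interval is -59/4, attained at x = 3.

-59/4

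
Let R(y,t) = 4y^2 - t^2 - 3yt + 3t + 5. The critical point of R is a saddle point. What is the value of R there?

161/25

∂R/∂y = 8y - 3t = 0 and ∂R/∂t = -3y - 2t + 3 = 0, so (y, t) = (9/25, 24/25).
The Hessian has R_{yy} = 8, R_{tt} = -2, R_{yt} = -3, giving D = -25 < 0, so the point is a saddle point.
R(9/25, 24/25) = 161/25.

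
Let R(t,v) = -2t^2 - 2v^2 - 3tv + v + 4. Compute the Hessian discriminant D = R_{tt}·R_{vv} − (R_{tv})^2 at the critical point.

∂R/∂t = -4t - 3v = 0 and ∂R/∂v = -3t - 4v + 1 = 0, so (t, v) = (-3/7, 4/7).
The Hessian has R_{tt} = -4, R_{vv} = -4, R_{tv} = -3, giving D = 7 > 0 with R_{tt} < 0, so the point is a local maximum.
D = (-4)·(-4) − (-3)^2 = 7.

7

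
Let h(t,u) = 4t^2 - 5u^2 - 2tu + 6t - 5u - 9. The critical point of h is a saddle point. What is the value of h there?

-32/3

∂h/∂t = 8t - 2u + 6 = 0 and ∂h/∂u = -2t - 10u - 5 = 0, so (t, u) = (-5/6, -1/3).
The Hessian has h_{tt} = 8, h_{uu} = -10, h_{tu} = -2, giving D = -84 < 0, so the point is a saddle point.
h(-5/6, -1/3) = -32/3.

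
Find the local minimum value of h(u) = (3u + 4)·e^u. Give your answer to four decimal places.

-0.2909

h'(u) = 3·e^u + (3u + 4)·1·e^u = (3u + 7)·e^u. Since e^u > 0, the only critical point is u = -7/3.
h''(-7/3) has the same sign as 3 > 0, so this is a local minimum.
h(-7/3) = (-3)·e^(-7/3) ≈ -0.2909.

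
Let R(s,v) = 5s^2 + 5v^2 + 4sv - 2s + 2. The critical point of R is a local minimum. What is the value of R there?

37/21

∂R/∂s = 10s + 4v - 2 = 0 and ∂R/∂v = 4s + 10v = 0, so (s, v) = (5/21, -2/21).
The Hessian has R_{ss} = 10, R_{vv} = 10, R_{sv} = 4, giving D = 84 > 0 with R_{ss} > 0, so the point is a local minimum.
R(5/21, -2/21) = 37/21.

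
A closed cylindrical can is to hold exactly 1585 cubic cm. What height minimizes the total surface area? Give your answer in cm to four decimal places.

With radius r and height h, πr²h = 1585 so h = 1585/(πr²), and S(r) = 2πr² + 2πrh = 2πr² + 2·1585/r.
S'(r) = 4πr − 2·1585/r² = 0 ⇒ r³ = 1585/(2π), so r ≈ 6.3185 and h = 2r ≈ 12.6371.
S''(r) = 4π + 4·1585/r³ > 0, so this is the minimum; S ≈ 752.5477.

12.6371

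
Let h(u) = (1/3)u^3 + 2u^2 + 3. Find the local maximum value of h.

h'(u) = u^2 + 4u. Setting h'(u) = 0 gives u ∈ {-4, 0}.
Since h''(u) = 2u + 4, we get h''(-4) = -4 < 0 ⇒ local maximum; h''(0) = 4 > 0 ⇒ local minimum.
So the local maximum value is h(-4) = 41/3.

41/3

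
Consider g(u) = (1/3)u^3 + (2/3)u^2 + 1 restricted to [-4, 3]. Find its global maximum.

g'(u) = u^2 + (4/3)u, which vanishes at u = -4/3 and u = 0.
Evaluating at the critical points and endpoints: g(-4) = -29/3; g(-4/3) = 113/81; g(0) = 1; g(3) = 16.
The maximum over the interval is 16, attained at u = 3.

16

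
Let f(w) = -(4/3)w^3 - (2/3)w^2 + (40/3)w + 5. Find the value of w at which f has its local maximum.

Critical points: f'(w) = -4w^2 - (4/3)w + 40/3 vanishes at w = -2, 5/3.
Second-derivative test with f''(w) = -8w - 4/3: f''(-2) = 44/3 > 0 ⇒ local minimum; f''(5/3) = -44/3 < 0 ⇒ local maximum.
The local maximum is f(5/3) = 1555/81.

5/3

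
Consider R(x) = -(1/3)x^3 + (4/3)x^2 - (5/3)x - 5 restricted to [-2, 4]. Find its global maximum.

The derivative is -x^2 + (8/3)x - 5/3, which vanishes at x = 1 and x = 5/3.
Evaluating at the critical points and endpoints: R(-2) = 19/3, R(1) = -17/3, R(5/3) = -455/81, R(4) = -35/3.
So the maximum is R(-2) = 19/3.

19/3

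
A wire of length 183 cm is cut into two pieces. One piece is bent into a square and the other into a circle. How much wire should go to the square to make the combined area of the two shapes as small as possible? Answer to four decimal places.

102.4981

Let x be the length used for the square. Square side x/4; circle radius (183−x)/(2π).
A(x) = (x/4)² + π·((183−x)/(2π))² = x²/16 + (183−x)²/(4π) for 0 ≤ x ≤ 183. A'(x) = x/8 − (183−x)/(2π) = 0 gives x = 4·183/(π+4) ≈ 102.4981.
A'' = 1/8 + 1/(2π) > 0, so this gives the minimum combined area; x ≈ 102.4981 cm to the square.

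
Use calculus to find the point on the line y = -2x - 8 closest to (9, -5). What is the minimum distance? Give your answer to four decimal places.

9.3915

Minimize D(x)^2 = (x - 9)^2 + (-2x - 3)^2.
d/dx[D^2] = 2(x - 9) + 2·(-2)·(-2x - 3) = 0 ⇒ x = 3/5.
Then y = -46/5 and the distance is √(441/5) ≈ 9.3915.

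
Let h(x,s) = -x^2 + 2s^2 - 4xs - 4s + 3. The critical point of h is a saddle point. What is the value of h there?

7/3

∂h/∂x = -2x - 4s = 0 and ∂h/∂s = -4x + 4s - 4 = 0, so (x, s) = (-2/3, 1/3).
The Hessian has h_{xx} = -2, h_{ss} = 4, h_{xs} = -4, giving D = -24 < 0, so the point is a saddle point.
h(-2/3, 1/3) = 7/3.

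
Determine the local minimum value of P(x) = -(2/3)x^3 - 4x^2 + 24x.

P'(x) = -2x^2 - 8x + 24 = 0 at x = -6, 2.
P''(x) = -4x - 8. P''(-6) = 16 > 0 ⇒ local minimum; P''(2) = -16 < 0 ⇒ local maximum.
So the local minimum value is P(-6) = -144.

-144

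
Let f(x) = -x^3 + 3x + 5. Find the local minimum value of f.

f'(x) = -3x^2 + 3. Setting f'(x) = 0 gives x ∈ {-1, 1}.
Second-derivative test with f''(x) = -6x: f''(-1) = 6 > 0 ⇒ local minimum; f''(1) = -6 < 0 ⇒ local maximum.
So the local minimum value is f(-1) = 3.

3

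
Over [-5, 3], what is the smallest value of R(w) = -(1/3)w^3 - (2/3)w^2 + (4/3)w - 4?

-15

R'(w) = -w^2 - (4/3)w + 4/3, which vanishes at w = -2 and w = 2/3.
Candidates: R(-5) = 43/3; R(-2) = -20/3; R(2/3) = -284/81; R(3) = -15.
So the minimum is R(3) = -15.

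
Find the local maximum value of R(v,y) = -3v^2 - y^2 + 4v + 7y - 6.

91/12

∂R/∂v = -6v + 4 = 0 and ∂R/∂y = -2y + 7 = 0, so (v, y) = (2/3, 7/2).
The Hessian has R_{vv} = -6, R_{yy} = -2, R_{vy} = 0, giving D = 12 > 0 with R_{vv} < 0, so the point is a local maximum.
R(2/3, 7/2) = 91/12.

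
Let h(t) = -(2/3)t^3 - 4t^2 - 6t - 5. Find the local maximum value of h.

Critical points: h'(t) = -2t^2 - 8t - 6 vanishes at t = -3, -1.
Second-derivative test with h''(t) = -4t - 8: h''(-3) = 4 > 0 ⇒ local minimum; h''(-1) = -4 < 0 ⇒ local maximum.
The local maximum is h(-1) = -7/3.

-7/3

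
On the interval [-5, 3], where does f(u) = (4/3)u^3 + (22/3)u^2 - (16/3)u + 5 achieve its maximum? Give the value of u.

f'(u) = 4u^2 + (44/3)u - 16/3, which vanishes at u = -4 and u = 1/3.
Evaluating at the critical points and endpoints: f(-5) = 145/3,  f(-4) = 175/3,  f(1/3) = 331/81,  f(3) = 91.
The maximum over the interval is 91, attained at u = 3.

3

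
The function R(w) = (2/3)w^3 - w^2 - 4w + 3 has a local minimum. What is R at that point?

R'(w) = 2w^2 - 2w - 4 = 0 at w = -1, 2.
R''(w) = 4w - 2. R''(-1) = -6 < 0 ⇒ local maximum; R''(2) = 6 > 0 ⇒ local minimum.
So the local minimum value is R(2) = -11/3.

-11/3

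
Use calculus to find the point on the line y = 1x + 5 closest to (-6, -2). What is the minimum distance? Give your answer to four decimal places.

0.7071

Minimize D(x)^2 = (x + 6)^2 + (x + 7)^2.
d/dx[D^2] = 2(x + 6) + 2·1·(x + 7) = 0 ⇒ x = -13/2.
Then y = -3/2 and the distance is √(1/2) ≈ 0.7071.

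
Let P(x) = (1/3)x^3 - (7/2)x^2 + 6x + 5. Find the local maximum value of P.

47/6

P'(x) = x^2 - 7x + 6 = 0 at x = 1, 6.
Since P''(x) = 2x - 7, we get P''(1) = -5 < 0 ⇒ local maximum; P''(6) = 5 > 0 ⇒ local minimum.
The local maximum is P(1) = 47/6.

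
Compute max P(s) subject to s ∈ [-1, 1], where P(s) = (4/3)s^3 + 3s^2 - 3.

4/3

The derivative is 4s^2 + 6s, whose only zero in [-1, 1] is s = 0.
Candidates: P(-1) = -4/3, P(0) = -3, P(1) = 4/3.
The maximum over the interval is 4/3, attained at s = 1.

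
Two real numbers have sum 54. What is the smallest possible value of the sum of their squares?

With a + b = 54, a^2 + b^2 = a^2 + (54 − a)^2.
The derivative 2a − 2(54 − a) = 4a − 108 vanishes at a = 27; second derivative 4 > 0, a minimum.
The minimum is 2·(27)^2 = 1458.

1458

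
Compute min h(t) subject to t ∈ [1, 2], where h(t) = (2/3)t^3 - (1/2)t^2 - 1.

The derivative is 2t^2 - t, which has no zeros in [1, 2].
Evaluating at the critical points and endpoints: h(1) = -5/6,  h(2) = 7/3.
Hence the absolute minimum is -5/6 at t = 1.

-5/6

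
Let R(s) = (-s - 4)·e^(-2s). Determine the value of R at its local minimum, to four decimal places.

-548.3166

By the product rule, R'(s) = (2s + 7)·e^(-2s). Since e^(-2s) > 0, the only critical point is s = -7/2.
R''(-7/2) has the same sign as 2 > 0, so this is a local minimum.
R(-7/2) = (-1/2)·e^(7) ≈ -548.3166.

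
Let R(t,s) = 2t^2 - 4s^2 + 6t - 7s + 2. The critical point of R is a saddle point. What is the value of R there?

∂R/∂t = 4t + 6 = 0 and ∂R/∂s = -8s - 7 = 0, so (t, s) = (-3/2, -7/8).
The Hessian has R_{tt} = 4, R_{ss} = -8, R_{ts} = 0, giving D = -32 < 0, so the point is a saddle point.
R(-3/2, -7/8) = 9/16.

9/16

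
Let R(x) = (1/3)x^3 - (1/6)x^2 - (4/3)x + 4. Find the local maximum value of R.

Critical points: R'(x) = x^2 - (1/3)x - 4/3 vanishes at x = -1, 4/3.
Since R''(x) = 2x - 1/3, we get R''(-1) = -7/3 < 0 ⇒ local maximum; R''(4/3) = 7/3 > 0 ⇒ local minimum.
Thus R has its local maximum at x = -1, with value 29/6.

29/6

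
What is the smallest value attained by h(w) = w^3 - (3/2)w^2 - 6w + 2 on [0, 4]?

The derivative is 3w^2 - 3w - 6, whose only zero in [0, 4] is w = 2.
Compare values at every candidate in [0, 4]: h(0) = 2,  h(2) = -8,  h(4) = 18.
The minimum over the interval is -8, attained at w = 2.

-8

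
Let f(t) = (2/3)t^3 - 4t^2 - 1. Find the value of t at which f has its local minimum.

Critical points: f'(t) = 2t^2 - 8t vanishes at t = 0, 4.
Since f''(t) = 4t - 8, we get f''(0) = -8 < 0 ⇒ local maximum; f''(4) = 8 > 0 ⇒ local minimum.
Thus f has its local minimum at t = 4, with value -67/3.

4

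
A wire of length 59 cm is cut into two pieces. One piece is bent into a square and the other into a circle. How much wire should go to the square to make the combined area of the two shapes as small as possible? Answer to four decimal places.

33.0459

Let x be the length used for the square. Square side x/4; circle radius (59−x)/(2π).
A(x) = (x/4)² + π·((59−x)/(2π))² = x²/16 + (59−x)²/(4π) for 0 ≤ x ≤ 59. A'(x) = x/8 − (59−x)/(2π) = 0 gives x = 4·59/(π+4) ≈ 33.0459.
A'' = 1/8 + 1/(2π) > 0, so this gives the minimum combined area; x ≈ 33.0459 cm to the square.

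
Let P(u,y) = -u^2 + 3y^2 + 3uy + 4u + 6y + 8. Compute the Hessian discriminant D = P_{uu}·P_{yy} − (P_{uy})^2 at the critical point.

-21

∂P/∂u = -2u + 3y + 4 = 0 and ∂P/∂y = 3u + 6y + 6 = 0, so (u, y) = (2/7, -8/7).
The Hessian has P_{uu} = -2, P_{yy} = 6, P_{uy} = 3, giving D = -21 < 0, so the point is a saddle point.
D = (-2)·(6) − (3)^2 = -21.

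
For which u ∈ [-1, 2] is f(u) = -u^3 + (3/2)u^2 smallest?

The derivative is -3u^2 + 3u, which vanishes at u = 0 and u = 1.
Candidates: f(-1) = 5/2,  f(0) = 0,  f(1) = 1/2,  f(2) = -2.
Hence the absolute minimum is -2 at u = 2.

2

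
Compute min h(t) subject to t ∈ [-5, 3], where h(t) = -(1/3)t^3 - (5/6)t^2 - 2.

Differentiating, h'(t) = -t^2 - (5/3)t; which vanishes at t = -5/3 and t = 0.
Evaluating at the critical points and endpoints: h(-5) = 113/6,  h(-5/3) = -449/162,  h(0) = -2,  h(3) = -37/2.
Hence the absolute minimum is -37/2 at t = 3.

-37/2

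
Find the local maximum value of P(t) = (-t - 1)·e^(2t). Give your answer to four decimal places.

Differentiating with the product rule gives P'(t) = (-2t - 3)·e^(2t). Since e^(2t) > 0, the only critical point is t = -3/2.
P''(-3/2) has the same sign as -2 < 0, so this is a local maximum.
P(-3/2) = (1/2)·e^(-3) ≈ 0.0249.

0.0249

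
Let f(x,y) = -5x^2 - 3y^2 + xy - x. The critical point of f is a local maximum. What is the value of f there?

3/59

∂f/∂x = -10x + y - 1 = 0 and ∂f/∂y = x - 6y = 0, so (x, y) = (-6/59, -1/59).
The Hessian has f_{xx} = -10, f_{yy} = -6, f_{xy} = 1, giving D = 59 > 0 with f_{xx} < 0, so the point is a local maximum.
f(-6/59, -1/59) = 3/59.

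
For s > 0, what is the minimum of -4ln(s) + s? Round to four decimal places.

-1.5452

P'(s) = -4/s + 1 = 0 gives s = 4.
P''(s) = 4/s², which is positive for s > 0, so this is a local minimum.
P(4) = -4·ln(4) + 4 ≈ -1.5452.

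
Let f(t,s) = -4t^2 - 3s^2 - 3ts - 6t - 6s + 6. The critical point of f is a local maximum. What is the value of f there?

∂f/∂t = -8t - 3s - 6 = 0 and ∂f/∂s = -3t - 6s - 6 = 0, so (t, s) = (-6/13, -10/13).
The Hessian has f_{tt} = -8, f_{ss} = -6, f_{ts} = -3, giving D = 39 > 0 with f_{tt} < 0, so the point is a local maximum.
f(-6/13, -10/13) = 126/13.

126/13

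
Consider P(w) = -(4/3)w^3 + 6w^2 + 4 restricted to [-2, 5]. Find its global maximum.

Differentiating, P'(w) = -4w^2 + 12w; which vanishes at w = 0 and w = 3.
Evaluating at the critical points and endpoints: P(-2) = 116/3,  P(0) = 4,  P(3) = 22,  P(5) = -38/3.
So the maximum is P(-2) = 116/3.

116/3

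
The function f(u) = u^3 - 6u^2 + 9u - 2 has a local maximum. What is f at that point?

2

Critical points: f'(u) = 3u^2 - 12u + 9 vanishes at u = 1, 3.
f''(u) = 6u - 12. f''(1) = -6 < 0 ⇒ local maximum; f''(3) = 6 > 0 ⇒ local minimum.
Thus f has its local maximum at u = 1, with value 2.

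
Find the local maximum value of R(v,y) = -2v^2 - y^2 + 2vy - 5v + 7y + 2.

61/4

∂R/∂v = -4v + 2y - 5 = 0 and ∂R/∂y = 2v - 2y + 7 = 0, so (v, y) = (1, 9/2).
The Hessian has R_{vv} = -4, R_{yy} = -2, R_{vy} = 2, giving D = 4 > 0 with R_{vv} < 0, so the point is a local maximum.
R(1, 9/2) = 61/4.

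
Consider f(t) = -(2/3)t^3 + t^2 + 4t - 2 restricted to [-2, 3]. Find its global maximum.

14/3

Differentiating, f'(t) = -2t^2 + 2t + 4; which vanishes at t = -1 and t = 2.
Evaluating at the critical points and endpoints: f(-2) = -2/3, f(-1) = -13/3, f(2) = 14/3, f(3) = 1.
Hence the absolute maximum is 14/3 at t = 2.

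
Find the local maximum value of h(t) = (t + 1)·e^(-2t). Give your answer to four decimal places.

1.3591

By the product rule, h'(t) = (-2t - 1)·e^(-2t). Since e^(-2t) > 0, the only critical point is t = -1/2.
h''(-1/2) has the same sign as -2 < 0, so this is a local maximum.
h(-1/2) = (1/2)·e^(1) ≈ 1.3591.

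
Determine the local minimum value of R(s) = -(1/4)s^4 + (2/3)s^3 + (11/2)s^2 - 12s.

R'(s) = -s^3 + 2s^2 + 11s - 12. Setting R'(s) = 0 gives s ∈ {-3, 1, 4}.
Second-derivative test with R''(s) = -3s^2 + 4s + 11: R''(-3) = -28 < 0 ⇒ local maximum; R''(1) = 12 > 0 ⇒ local minimum; R''(4) = -21 < 0 ⇒ local maximum.
The local minimum is R(1) = -73/12.

-73/12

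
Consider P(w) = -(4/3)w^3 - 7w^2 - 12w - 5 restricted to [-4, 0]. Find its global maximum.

49/3

P'(w) = -4w^2 - 14w - 12, which vanishes at w = -2 and w = -3/2.
Evaluating at the critical points and endpoints: P(-4) = 49/3,  P(-2) = 5/3,  P(-3/2) = 7/4,  P(0) = -5.
The maximum over the interval is 49/3, attained at w = -4.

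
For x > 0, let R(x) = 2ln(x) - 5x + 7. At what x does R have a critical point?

2/5

R'(x) = 2/x − 5 = 0 gives x = 2/5.
R''(x) = -2/x², which is negative for x > 0, so this is a local maximum.
R(2/5) = 2·ln(2/5) - 2 + 7 ≈ 3.1674.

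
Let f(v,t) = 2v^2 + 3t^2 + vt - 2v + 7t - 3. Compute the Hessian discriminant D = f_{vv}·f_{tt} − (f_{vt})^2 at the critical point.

23

∂f/∂v = 4v + t - 2 = 0 and ∂f/∂t = v + 6t + 7 = 0, so (v, t) = (19/23, -30/23).
The Hessian has f_{vv} = 4, f_{tt} = 6, f_{vt} = 1, giving D = 23 > 0 with f_{vv} > 0, so the point is a local minimum.
D = (4)·(6) − (1)^2 = 23.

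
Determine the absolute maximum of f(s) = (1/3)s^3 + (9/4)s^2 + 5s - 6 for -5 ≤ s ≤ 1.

19/12

The derivative is s^2 + (9/2)s + 5, which vanishes at s = -5/2 and s = -2.
Compare values at every candidate in [-5, 1]: f(-5) = -197/12, f(-5/2) = -463/48, f(-2) = -29/3, f(1) = 19/12.
So the maximum is f(1) = 19/12.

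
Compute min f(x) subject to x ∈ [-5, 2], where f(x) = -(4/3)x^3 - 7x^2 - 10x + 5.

f'(x) = -4x^2 - 14x - 10, which vanishes at x = -5/2 and x = -1.
Candidates: f(-5) = 140/3, f(-5/2) = 85/12, f(-1) = 28/3, f(2) = -161/3.
So the minimum is f(2) = -161/3.

-161/3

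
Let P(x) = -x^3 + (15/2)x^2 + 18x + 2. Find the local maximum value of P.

P'(x) = -3x^2 + 15x + 18. Setting P'(x) = 0 gives x ∈ {-1, 6}.
Since P''(x) = -6x + 15, we get P''(-1) = 21 > 0 ⇒ local minimum; P''(6) = -21 < 0 ⇒ local maximum.
Thus P has its local maximum at x = 6, with value 164.

164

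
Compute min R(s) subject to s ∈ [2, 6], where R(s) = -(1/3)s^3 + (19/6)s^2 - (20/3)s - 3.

Differentiating, R'(s) = -s^2 + (19/3)s - 20/3; whose only zero in [2, 6] is s = 5.
Candidates: R(2) = -19/3,  R(5) = 7/6,  R(6) = -1.
The minimum over the interval is -19/3, attained at s = 2.

-19/3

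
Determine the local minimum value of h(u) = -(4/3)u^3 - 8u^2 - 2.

-134/3

Critical points: h'(u) = -4u^2 - 16u vanishes at u = -4, 0.
Since h''(u) = -8u - 16, we get h''(-4) = 16 > 0 ⇒ local minimum; h''(0) = -16 < 0 ⇒ local maximum.
Thus h has its local minimum at u = -4, with value -134/3.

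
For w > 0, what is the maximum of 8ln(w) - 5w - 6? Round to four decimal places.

-10.2400

P'(w) = 8/w − 5 = 0 gives w = 8/5.
P''(w) = -8/w², which is negative for w > 0, so this is a local maximum.
P(8/5) = 8·ln(8/5) - 8 - 6 ≈ -10.2400.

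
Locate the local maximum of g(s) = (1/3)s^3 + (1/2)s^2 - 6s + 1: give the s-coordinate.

Critical points: g'(s) = s^2 + s - 6 vanishes at s = -3, 2.
Since g''(s) = 2s + 1, we get g''(-3) = -5 < 0 ⇒ local maximum; g''(2) = 5 > 0 ⇒ local minimum.
Thus g has its local maximum at s = -3, with value 29/2.

-3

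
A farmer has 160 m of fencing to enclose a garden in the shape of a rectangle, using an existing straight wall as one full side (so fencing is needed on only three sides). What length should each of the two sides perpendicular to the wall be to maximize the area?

Let the sides perpendicular to the wall have length x and the parallel side y, so 2x + y = 160 and the area is A = xy = x(160 − 2x).
A'(x) = 160 − 4x = 0 gives x = 40, and A''(x) = −4 < 0 confirms a maximum.
Then y = 160 − 2·40 = 80 and A = 3200.

40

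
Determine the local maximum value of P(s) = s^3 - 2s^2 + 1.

1

Critical points: P'(s) = 3s^2 - 4s vanishes at s = 0, 4/3.
Since P''(s) = 6s - 4, we get P''(0) = -4 < 0 ⇒ local maximum; P''(4/3) = 4 > 0 ⇒ local minimum.
So the local maximum value is P(0) = 1.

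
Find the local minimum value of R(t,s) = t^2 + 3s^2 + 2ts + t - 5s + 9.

17/4

∂R/∂t = 2t + 2s + 1 = 0 and ∂R/∂s = 2t + 6s - 5 = 0, so (t, s) = (-2, 3/2).
The Hessian has R_{tt} = 2, R_{ss} = 6, R_{ts} = 2, giving D = 8 > 0 with R_{tt} > 0, so the point is a local minimum.
R(-2, 3/2) = 17/4.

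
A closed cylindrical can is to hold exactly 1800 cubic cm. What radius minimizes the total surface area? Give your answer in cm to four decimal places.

6.5922

With radius r and height h, πr²h = 1800 so h = 1800/(πr²), and S(r) = 2πr² + 2πrh = 2πr² + 2·1800/r.
S'(r) = 4πr − 2·1800/r² = 0 ⇒ r³ = 1800/(2π), so r ≈ 6.5922 and h = 2r ≈ 13.1844.
S''(r) = 4π + 4·1800/r³ > 0, so this is the minimum; S ≈ 819.1490.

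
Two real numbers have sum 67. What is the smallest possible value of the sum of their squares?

4489/2

With a + b = 67, a^2 + b^2 = a^2 + (67 − a)^2.
The derivative 2a − 2(67 − a) = 4a − 134 vanishes at a = 67/2; second derivative 4 > 0, a minimum.
The minimum is 2·(67/2)^2 = 4489/2.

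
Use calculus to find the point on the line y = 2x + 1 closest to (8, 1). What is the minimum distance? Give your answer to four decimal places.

7.1554

Minimize D(x)^2 = (x - 8)^2 + (2x)^2.
d/dx[D^2] = 2(x - 8) + 2·2·(2x) = 0 ⇒ x = 8/5.
Then y = 21/5 and the distance is √(256/5) ≈ 7.1554.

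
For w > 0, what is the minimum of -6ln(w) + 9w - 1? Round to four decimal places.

h'(w) = -6/w + 9 = 0 gives w = 2/3.
h''(w) = 6/w², which is positive for w > 0, so this is a local minimum.
h(2/3) = -6·ln(2/3) + 6 - 1 ≈ 7.4328.

7.4328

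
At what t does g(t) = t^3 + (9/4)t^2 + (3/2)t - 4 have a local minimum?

-1/2

g'(t) = 3t^2 + (9/2)t + 3/2 = 0 at t = -1, -1/2.
Second-derivative test with g''(t) = 6t + 9/2: g''(-1) = -3/2 < 0 ⇒ local maximum; g''(-1/2) = 3/2 > 0 ⇒ local minimum.
The local minimum is g(-1/2) = -69/16.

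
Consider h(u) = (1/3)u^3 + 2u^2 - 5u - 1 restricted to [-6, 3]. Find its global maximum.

h'(u) = u^2 + 4u - 5, which vanishes at u = -5 and u = 1.
Compare values at every candidate in [-6, 3]: h(-6) = 29; h(-5) = 97/3; h(1) = -11/3; h(3) = 11.
So the maximum is h(-5) = 97/3.

97/3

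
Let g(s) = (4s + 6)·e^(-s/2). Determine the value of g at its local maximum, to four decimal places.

Differentiating with the product rule gives g'(s) = (-2s + 1)·e^(-s/2). Since e^(-s/2) > 0, the only critical point is s = 1/2.
g''(1/2) has the same sign as -2 < 0, so this is a local maximum.
g(1/2) = (8)·e^(-1/4) ≈ 6.2304.

6.2304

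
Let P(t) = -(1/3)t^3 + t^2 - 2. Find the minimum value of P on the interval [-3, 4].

Differentiating, P'(t) = -t^2 + 2t; which vanishes at t = 0 and t = 2.
Candidates: P(-3) = 16; P(0) = -2; P(2) = -2/3; P(4) = -22/3.
So the minimum is P(4) = -22/3.

-22/3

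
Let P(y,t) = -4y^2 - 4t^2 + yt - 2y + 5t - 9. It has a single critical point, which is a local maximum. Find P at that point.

-461/63

∂P/∂y = -8y + t - 2 = 0 and ∂P/∂t = y - 8t + 5 = 0, so (y, t) = (-11/63, 38/63).
The Hessian has P_{yy} = -8, P_{tt} = -8, P_{yt} = 1, giving D = 63 > 0 with P_{yy} < 0, so the point is a local maximum.
P(-11/63, 38/63) = -461/63.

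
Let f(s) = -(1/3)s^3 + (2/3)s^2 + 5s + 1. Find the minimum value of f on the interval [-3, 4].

Differentiating, f'(s) = -s^2 + (4/3)s + 5; which vanishes at s = -5/3 and s = 3.
Compare values at every candidate in [-3, 4]: f(-3) = 1, f(-5/3) = -319/81, f(3) = 13, f(4) = 31/3.
Hence the absolute minimum is -319/81 at s = -5/3.

-319/81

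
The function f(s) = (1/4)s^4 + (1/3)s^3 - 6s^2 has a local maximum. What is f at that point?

Critical points: f'(s) = s^3 + s^2 - 12s vanishes at s = -4, 0, 3.
Second-derivative test with f''(s) = 3s^2 + 2s - 12: f''(-4) = 28 > 0 ⇒ local minimum; f''(0) = -12 < 0 ⇒ local maximum; f''(3) = 21 > 0 ⇒ local minimum.
So the local maximum value is f(0) = 0.

0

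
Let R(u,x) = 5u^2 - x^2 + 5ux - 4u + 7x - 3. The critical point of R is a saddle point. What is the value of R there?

26/5

∂R/∂u = 10u + 5x - 4 = 0 and ∂R/∂x = 5u - 2x + 7 = 0, so (u, x) = (-3/5, 2).
The Hessian has R_{uu} = 10, R_{xx} = -2, R_{ux} = 5, giving D = -45 < 0, so the point is a saddle point.
R(-3/5, 2) = 26/5.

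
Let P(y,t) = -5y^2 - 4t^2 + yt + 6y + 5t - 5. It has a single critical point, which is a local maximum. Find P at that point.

-96/79

∂P/∂y = -10y + t + 6 = 0 and ∂P/∂t = y - 8t + 5 = 0, so (y, t) = (53/79, 56/79).
The Hessian has P_{yy} = -10, P_{tt} = -8, P_{yt} = 1, giving D = 79 > 0 with P_{yy} < 0, so the point is a local maximum.
P(53/79, 56/79) = -96/79.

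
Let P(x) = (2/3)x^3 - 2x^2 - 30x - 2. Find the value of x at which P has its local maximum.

Critical points: P'(x) = 2x^2 - 4x - 30 vanishes at x = -3, 5.
Second-derivative test with P''(x) = 4x - 4: P''(-3) = -16 < 0 ⇒ local maximum; P''(5) = 16 > 0 ⇒ local minimum.
Thus P has its local maximum at x = -3, with value 52.

-3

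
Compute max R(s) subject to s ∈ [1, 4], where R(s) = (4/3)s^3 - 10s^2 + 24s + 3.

73/3

R'(s) = 4s^2 - 20s + 24, which vanishes at s = 2 and s = 3.
Compare values at every candidate in [1, 4]: R(1) = 55/3, R(2) = 65/3, R(3) = 21, R(4) = 73/3.
So the maximum is R(4) = 73/3.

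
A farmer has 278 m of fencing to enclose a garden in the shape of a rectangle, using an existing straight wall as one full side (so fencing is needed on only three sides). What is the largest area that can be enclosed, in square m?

Let the sides perpendicular to the wall have length x and the parallel side y, so 2x + y = 278 and the area is A = xy = x(278 − 2x).
A'(x) = 278 − 4x = 0 gives x = 139/2, and A''(x) = −4 < 0 confirms a maximum.
Then y = 278 − 2·139/2 = 139 and A = 19321/2.

19321/2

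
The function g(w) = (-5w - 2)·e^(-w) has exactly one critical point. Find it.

3/5

By the product rule, g'(w) = (5w - 3)·e^(-w). Since e^(-w) > 0, the only critical point is w = 3/5.
g''(3/5) has the same sign as 5 > 0, so this is a local minimum.
g(3/5) = (-5)·e^(-3/5) ≈ -2.7441.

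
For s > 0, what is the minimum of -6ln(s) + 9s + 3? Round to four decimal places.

11.4328

P'(s) = -6/s + 9 = 0 gives s = 2/3.
P''(s) = 6/s², which is positive for s > 0, so this is a local minimum.
P(2/3) = -6·ln(2/3) + 6 + 3 ≈ 11.4328.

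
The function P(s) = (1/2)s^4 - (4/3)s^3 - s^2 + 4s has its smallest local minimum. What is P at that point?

P'(s) = 2s^3 - 4s^2 - 2s + 4. Setting P'(s) = 0 gives s ∈ {-1, 1, 2}.
Second-derivative test with P''(s) = 6s^2 - 8s - 2: P''(-1) = 12 > 0 ⇒ local minimum; P''(1) = -4 < 0 ⇒ local maximum; P''(2) = 6 > 0 ⇒ local minimum.
So the smallest local minimum value is P(-1) = -19/6.

-19/6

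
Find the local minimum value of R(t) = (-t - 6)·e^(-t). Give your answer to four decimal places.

Differentiating with the product rule gives R'(t) = (t + 5)·e^(-t). Since e^(-t) > 0, the only critical point is t = -5.
R''(-5) has the same sign as 1 > 0, so this is a local minimum.
R(-5) = (-1)·e^(5) ≈ -148.4132.

-148.4132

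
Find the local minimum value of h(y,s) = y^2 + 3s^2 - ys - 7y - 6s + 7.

∂h/∂y = 2y - s - 7 = 0 and ∂h/∂s = -y + 6s - 6 = 0, so (y, s) = (48/11, 19/11).
The Hessian has h_{yy} = 2, h_{ss} = 6, h_{ys} = -1, giving D = 11 > 0 with h_{yy} > 0, so the point is a local minimum.
h(48/11, 19/11) = -148/11.

-148/11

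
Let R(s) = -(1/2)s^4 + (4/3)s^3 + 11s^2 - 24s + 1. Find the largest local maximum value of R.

R'(s) = -2s^3 + 4s^2 + 22s - 24 = 0 at s = -3, 1, 4.
Since R''(s) = -6s^2 + 8s + 22, we get R''(-3) = -56 < 0 ⇒ local maximum; R''(1) = 24 > 0 ⇒ local minimum; R''(4) = -42 < 0 ⇒ local maximum.
The largest local maximum is R(-3) = 191/2.

191/2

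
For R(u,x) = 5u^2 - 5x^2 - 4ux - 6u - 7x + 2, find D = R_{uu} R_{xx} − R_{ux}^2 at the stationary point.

∂R/∂u = 10u - 4x - 6 = 0 and ∂R/∂x = -4u - 10x - 7 = 0, so (u, x) = (8/29, -47/58).
The Hessian has R_{uu} = 10, R_{xx} = -10, R_{ux} = -4, giving D = -116 < 0, so the point is a saddle point.
D = (10)·(-10) − (-4)^2 = -116.

-116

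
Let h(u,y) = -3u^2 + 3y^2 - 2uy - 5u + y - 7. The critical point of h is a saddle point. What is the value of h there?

-109/20

∂h/∂u = -6u - 2y - 5 = 0 and ∂h/∂y = -2u + 6y + 1 = 0, so (u, y) = (-7/10, -2/5).
The Hessian has h_{uu} = -6, h_{yy} = 6, h_{uy} = -2, giving D = -40 < 0, so the point is a saddle point.
h(-7/10, -2/5) = -109/20.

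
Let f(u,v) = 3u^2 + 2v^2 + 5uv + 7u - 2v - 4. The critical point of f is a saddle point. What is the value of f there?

∂f/∂u = 6u + 5v + 7 = 0 and ∂f/∂v = 5u + 4v - 2 = 0, so (u, v) = (38, -47).
The Hessian has f_{uu} = 6, f_{vv} = 4, f_{uv} = 5, giving D = -1 < 0, so the point is a saddle point.
f(38, -47) = 176.

176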